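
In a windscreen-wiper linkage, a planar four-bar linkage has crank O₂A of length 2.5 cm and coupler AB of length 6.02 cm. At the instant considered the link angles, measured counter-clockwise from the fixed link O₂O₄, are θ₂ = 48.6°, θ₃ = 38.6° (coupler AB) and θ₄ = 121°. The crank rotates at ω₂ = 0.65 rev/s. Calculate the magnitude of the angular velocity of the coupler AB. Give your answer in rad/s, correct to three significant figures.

1.63

ω₂ = 4.084 rad/s (from 0.65 rev/s).
Differentiating the loop-closure r₂e^{iθ₂}+r₃e^{iθ₃}=r₁+r₄e^{iθ₄} gives r₂ω₂e^{iθ₂}+r₃ω₃e^{iθ₃}=r₄ω₄e^{iθ₄}.
Eliminating the other unknown: ω₃ = r₂ω₂ sin(θ₄−θ₂) / [r₃ sin(θ₃−θ₄)].
Numerator sine = +0.95319; denominator sine = -0.99122.
Result = 0.025·4.084·(+0.95319) / (0.0602·(-0.99122)) = -1.631 rad/s; magnitude 1.631 rad/s.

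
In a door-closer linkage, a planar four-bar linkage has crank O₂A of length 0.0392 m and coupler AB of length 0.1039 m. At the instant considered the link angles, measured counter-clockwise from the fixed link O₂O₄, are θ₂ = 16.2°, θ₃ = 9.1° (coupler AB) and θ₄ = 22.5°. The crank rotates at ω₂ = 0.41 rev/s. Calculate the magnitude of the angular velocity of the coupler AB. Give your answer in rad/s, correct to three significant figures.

0.460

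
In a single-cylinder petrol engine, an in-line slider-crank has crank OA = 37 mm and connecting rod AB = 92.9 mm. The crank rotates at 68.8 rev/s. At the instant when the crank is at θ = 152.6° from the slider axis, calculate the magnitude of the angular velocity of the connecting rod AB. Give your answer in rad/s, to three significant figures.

155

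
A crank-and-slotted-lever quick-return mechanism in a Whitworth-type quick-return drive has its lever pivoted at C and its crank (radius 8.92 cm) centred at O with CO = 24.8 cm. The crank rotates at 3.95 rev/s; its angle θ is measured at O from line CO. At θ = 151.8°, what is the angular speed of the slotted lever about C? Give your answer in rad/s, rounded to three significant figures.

ω = 24.82 rad/s (from 3.95 rev/s).
Crank pin A relative to C: A = (d + r cosθ, r sinθ); lever angle φ = atan2(r sinθ, d + r cosθ).
Differentiating tanφ: φ̇ = rω(d cosθ + r)/(d² + r² + 2dr cosθ).
d² + r² + 2dr cosθ = |CA|² = 0.030469 m²;  d cosθ + r = -0.12936 m.
|ω_lever| = |0.0892·24.82·-0.12936| / 0.030469 = 9.3993 rad/s.

9.40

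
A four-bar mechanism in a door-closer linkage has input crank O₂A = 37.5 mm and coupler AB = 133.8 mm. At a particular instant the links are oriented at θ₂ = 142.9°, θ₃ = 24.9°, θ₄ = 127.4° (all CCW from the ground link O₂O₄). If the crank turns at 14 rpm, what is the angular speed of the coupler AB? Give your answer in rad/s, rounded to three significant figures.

0.112

ω₂ = 1.466 rad/s (from 14 rpm).
Differentiating the loop-closure r₂e^{iθ₂}+r₃e^{iθ₃}=r₁+r₄e^{iθ₄} gives r₂ω₂e^{iθ₂}+r₃ω₃e^{iθ₃}=r₄ω₄e^{iθ₄}.
Eliminating the other unknown: ω₃ = r₂ω₂ sin(θ₄−θ₂) / [r₃ sin(θ₃−θ₄)].
Numerator sine = -0.26724; denominator sine = -0.97630.
Result = 0.0375·1.466·(-0.26724) / (0.1338·(-0.97630)) = +0.11247 rad/s; magnitude 0.11247 rad/s.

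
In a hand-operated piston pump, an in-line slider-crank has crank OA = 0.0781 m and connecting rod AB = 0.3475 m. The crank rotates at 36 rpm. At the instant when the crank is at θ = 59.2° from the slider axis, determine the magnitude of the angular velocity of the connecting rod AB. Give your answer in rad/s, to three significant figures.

0.442

ω = 3.77 rad/s (converted from 36 rpm).
The rod makes angle φ with the slider axis where L sinφ = r sinθ; differentiating, L cosφ·φ̇ = r ω cosθ.
L cosφ = √(L² − r² sin²θ) = 0.34096 m.
|ω_rod| = r ω |cosθ| / √(L² − r² sin²θ) = 0.0781·3.77·0.51204/0.34096 = 0.44216 rad/s.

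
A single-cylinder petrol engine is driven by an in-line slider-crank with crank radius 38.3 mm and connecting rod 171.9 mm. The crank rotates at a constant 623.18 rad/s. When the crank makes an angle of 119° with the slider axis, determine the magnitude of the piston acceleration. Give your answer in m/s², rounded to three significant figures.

ω = 623.2 rad/s
x(θ) = r cosθ + √(L² − r² sin²θ); with ω constant, a = ω²·d²x/dθ².
d²x/dθ² = −r cosθ − r²(cos2θ)/√u − r⁴ sin²2θ/(4u^{3/2}),  u = L² − r² sin²θ = 0.0284275 m².
Substituting r = 0.0383 m, L = 0.1719 m, θ = 119°: d²x/dθ² = +0.023098 m.
a = ω²·d²x/dθ² = (623.2)²·(+0.023098) = +8970.1 m/s²;  |a| = 8970.1 m/s².

8970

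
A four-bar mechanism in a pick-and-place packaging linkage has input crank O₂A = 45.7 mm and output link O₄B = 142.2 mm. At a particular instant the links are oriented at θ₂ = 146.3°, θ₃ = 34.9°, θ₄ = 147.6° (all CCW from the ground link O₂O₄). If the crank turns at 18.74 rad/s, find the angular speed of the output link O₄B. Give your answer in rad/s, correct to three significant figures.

6.08

ω₂ = 18.74 rad/s
Differentiating the loop-closure r₂e^{iθ₂}+r₃e^{iθ₃}=r₁+r₄e^{iθ₄} gives r₂ω₂e^{iθ₂}+r₃ω₃e^{iθ₃}=r₄ω₄e^{iθ₄}.
Eliminating the other unknown: ω₄ = r₂ω₂ sin(θ₂−θ₃) / [r₄ sin(θ₄−θ₃)].
Numerator sine = +0.93106; denominator sine = +0.92254.
Result = 0.0457·18.74·(+0.93106) / (0.1422·(+0.92254)) = +6.0782 rad/s; magnitude 6.0782 rad/s.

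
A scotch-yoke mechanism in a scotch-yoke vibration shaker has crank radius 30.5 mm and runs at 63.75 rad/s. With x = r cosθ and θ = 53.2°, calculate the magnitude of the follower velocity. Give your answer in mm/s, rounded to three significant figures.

1560

ω = 63.75 rad/s
x = r cosθ ⇒ ẋ = −rω sinθ.
|v| = rω|sinθ| = 0.0305·63.75·|sin 53.2°| = 1.5569 m/s = 1556.9 mm/s.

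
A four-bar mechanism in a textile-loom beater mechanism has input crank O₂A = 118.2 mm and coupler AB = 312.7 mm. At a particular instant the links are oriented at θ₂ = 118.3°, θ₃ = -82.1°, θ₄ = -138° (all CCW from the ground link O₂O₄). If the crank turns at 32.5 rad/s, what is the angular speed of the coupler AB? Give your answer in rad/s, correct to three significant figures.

ω₂ = 32.5 rad/s
Differentiating the loop-closure r₂e^{iθ₂}+r₃e^{iθ₃}=r₁+r₄e^{iθ₄} gives r₂ω₂e^{iθ₂}+r₃ω₃e^{iθ₃}=r₄ω₄e^{iθ₄}.
Eliminating the other unknown: ω₃ = r₂ω₂ sin(θ₄−θ₂) / [r₃ sin(θ₃−θ₄)].
Numerator sine = +0.97155; denominator sine = +0.82806.
Result = 0.1182·32.5·(+0.97155) / (0.3127·(+0.82806)) = +14.414 rad/s; magnitude 14.414 rad/s.

14.4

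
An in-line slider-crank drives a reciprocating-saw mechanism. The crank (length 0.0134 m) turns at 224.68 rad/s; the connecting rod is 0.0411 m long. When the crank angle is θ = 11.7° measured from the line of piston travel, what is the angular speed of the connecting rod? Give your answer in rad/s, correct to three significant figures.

71.9

ω = 224.7 rad/s
The rod makes angle φ with the slider axis where L sinφ = r sinθ; differentiating, L cosφ·φ̇ = r ω cosθ.
L cosφ = √(L² − r² sin²θ) = 0.04101 m.
|ω_rod| = r ω |cosθ| / √(L² − r² sin²θ) = 0.0134·224.7·0.97922/0.04101 = 71.889 rad/s.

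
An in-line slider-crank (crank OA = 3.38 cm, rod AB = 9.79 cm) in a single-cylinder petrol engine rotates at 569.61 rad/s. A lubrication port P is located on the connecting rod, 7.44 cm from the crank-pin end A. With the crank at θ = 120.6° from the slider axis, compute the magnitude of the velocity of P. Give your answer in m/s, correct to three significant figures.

14.4

ω = 569.6 rad/s.  Crank-pin speed |V_A| = rω = 19.253 m/s, perpendicular to OA.
Rod angle: sinφ = −(r/L) sinθ ⇒ φ = -17.288°; ω_rod = −rω cosθ/√(L²−r²sin²θ) = +104.84 rad/s.
V_P = V_A + ω_rod × AP, with AP = 0.0744 m along the rod.
Components: V_Px = −rω sinθ − a·ω_rod·sinφ = -14.254 m/s;  V_Py = rω cosθ + a·ω_rod·cosφ = -2.3525 m/s.
|V_P| = √(V_Px² + V_Py²) = 14.447 m/s.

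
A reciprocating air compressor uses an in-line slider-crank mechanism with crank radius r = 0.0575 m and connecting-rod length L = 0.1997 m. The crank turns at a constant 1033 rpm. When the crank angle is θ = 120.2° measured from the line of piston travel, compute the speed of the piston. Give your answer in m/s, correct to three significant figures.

ω = 2π·1033/60 = 108.2 rad/s
For an in-line slider-crank, x = r cosθ + √(L² − r² sin²θ), so v = −rω sinθ·[1 + r cosθ/√(L² − r² sin²θ)].
With r = 0.0575 m, L = 0.1997 m, θ = 120.2°: √(L² − r² sin²θ) = 0.19342 m.
v = −0.0575·108.2·0.86427·[1 + 0.0575·-0.50302/0.19342] = -4.572 m/s.
|v| = 4.572 m/s.

4.57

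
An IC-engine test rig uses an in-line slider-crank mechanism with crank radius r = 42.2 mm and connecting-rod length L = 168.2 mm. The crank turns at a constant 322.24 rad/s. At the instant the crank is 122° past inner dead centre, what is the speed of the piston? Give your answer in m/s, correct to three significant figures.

ω = 322.2 rad/s
For an in-line slider-crank, x = r cosθ + √(L² − r² sin²θ), so v = −rω sinθ·[1 + r cosθ/√(L² − r² sin²θ)].
With r = 0.0422 m, L = 0.1682 m, θ = 122°: √(L² − r² sin²θ) = 0.16435 m.
v = −0.0422·322.2·0.84805·[1 + 0.0422·-0.52992/0.16435] = -9.963 m/s.
|v| = 9.963 m/s.

9.96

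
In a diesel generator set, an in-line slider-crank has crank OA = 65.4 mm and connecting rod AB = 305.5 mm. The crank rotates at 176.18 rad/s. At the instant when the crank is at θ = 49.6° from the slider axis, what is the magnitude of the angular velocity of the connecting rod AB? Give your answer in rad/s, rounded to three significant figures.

ω = 176.2 rad/s
The rod makes angle φ with the slider axis where L sinφ = r sinθ; differentiating, L cosφ·φ̇ = r ω cosθ.
L cosφ = √(L² − r² sin²θ) = 0.30141 m.
|ω_rod| = r ω |cosθ| / √(L² − r² sin²θ) = 0.0654·176.2·0.64812/0.30141 = 24.776 rad/s.

24.8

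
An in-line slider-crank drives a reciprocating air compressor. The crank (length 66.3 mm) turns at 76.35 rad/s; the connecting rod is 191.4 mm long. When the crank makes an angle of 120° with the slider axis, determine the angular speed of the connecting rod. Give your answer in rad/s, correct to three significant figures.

13.9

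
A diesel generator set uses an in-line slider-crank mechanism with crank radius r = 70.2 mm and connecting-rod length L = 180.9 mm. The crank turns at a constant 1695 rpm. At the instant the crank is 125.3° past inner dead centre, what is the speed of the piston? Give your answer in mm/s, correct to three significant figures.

ω = 2π·1695/60 = 177.5 rad/s
For an in-line slider-crank, x = r cosθ + √(L² − r² sin²θ), so v = −rω sinθ·[1 + r cosθ/√(L² − r² sin²θ)].
With r = 0.0702 m, L = 0.1809 m, θ = 125.3°: √(L² − r² sin²θ) = 0.17159 m.
v = −0.0702·177.5·0.81614·[1 + 0.0702·-0.57786/0.17159] = -7.7653 m/s.
|v| = 7.7653 m/s = 7765.3 mm/s.

7770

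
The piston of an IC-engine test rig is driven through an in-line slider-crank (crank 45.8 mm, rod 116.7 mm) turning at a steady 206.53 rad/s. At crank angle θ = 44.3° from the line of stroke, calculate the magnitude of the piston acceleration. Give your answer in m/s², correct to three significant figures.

1450

ω = 206.5 rad/s
x(θ) = r cosθ + √(L² − r² sin²θ); with ω constant, a = ω²·d²x/dθ².
d²x/dθ² = −r cosθ − r²(cos2θ)/√u − r⁴ sin²2θ/(4u^{3/2}),  u = L² − r² sin²θ = 0.0125957 m².
Substituting r = 0.0458 m, L = 0.1167 m, θ = 44.3°: d²x/dθ² = -0.034013 m.
a = ω²·d²x/dθ² = (206.5)²·(-0.034013) = -1450.8 m/s²;  |a| = 1450.8 m/s².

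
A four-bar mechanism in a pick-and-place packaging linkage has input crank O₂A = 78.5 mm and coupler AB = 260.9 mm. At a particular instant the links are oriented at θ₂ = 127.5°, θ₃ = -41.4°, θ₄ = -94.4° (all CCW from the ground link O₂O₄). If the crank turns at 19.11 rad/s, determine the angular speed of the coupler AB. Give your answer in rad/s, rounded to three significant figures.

4.81

ω₂ = 19.11 rad/s
Differentiating the loop-closure r₂e^{iθ₂}+r₃e^{iθ₃}=r₁+r₄e^{iθ₄} gives r₂ω₂e^{iθ₂}+r₃ω₃e^{iθ₃}=r₄ω₄e^{iθ₄}.
Eliminating the other unknown: ω₃ = r₂ω₂ sin(θ₄−θ₂) / [r₃ sin(θ₃−θ₄)].
Numerator sine = +0.66783; denominator sine = +0.79864.
Result = 0.0785·19.11·(+0.66783) / (0.2609·(+0.79864)) = +4.8081 rad/s; magnitude 4.8081 rad/s.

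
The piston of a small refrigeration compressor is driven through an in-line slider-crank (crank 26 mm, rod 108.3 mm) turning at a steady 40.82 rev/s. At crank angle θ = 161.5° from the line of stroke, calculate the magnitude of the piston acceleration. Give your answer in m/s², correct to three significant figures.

1290

ω = 2π·40.8 = 256.5 rad/s
x(θ) = r cosθ + √(L² − r² sin²θ); with ω constant, a = ω²·d²x/dθ².
d²x/dθ² = −r cosθ − r²(cos2θ)/√u − r⁴ sin²2θ/(4u^{3/2}),  u = L² − r² sin²θ = 0.0116608 m².
Substituting r = 0.026 m, L = 0.1083 m, θ = 161.5°: d²x/dθ² = +0.019624 m.
a = ω²·d²x/dθ² = (256.5)²·(+0.019624) = +1290.9 m/s²;  |a| = 1290.9 m/s².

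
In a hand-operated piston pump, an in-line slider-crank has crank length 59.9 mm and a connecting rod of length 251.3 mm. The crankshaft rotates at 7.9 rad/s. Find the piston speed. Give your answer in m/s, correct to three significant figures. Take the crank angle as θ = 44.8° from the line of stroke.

ω = 7.9 rad/s
For an in-line slider-crank, x = r cosθ + √(L² − r² sin²θ), so v = −rω sinθ·[1 + r cosθ/√(L² − r² sin²θ)].
With r = 0.0599 m, L = 0.2513 m, θ = 44.8°: √(L² − r² sin²θ) = 0.24773 m.
v = −0.0599·7.9·0.70463·[1 + 0.0599·0.70957/0.24773] = -0.39065 m/s.
|v| = 0.39065 m/s.

0.391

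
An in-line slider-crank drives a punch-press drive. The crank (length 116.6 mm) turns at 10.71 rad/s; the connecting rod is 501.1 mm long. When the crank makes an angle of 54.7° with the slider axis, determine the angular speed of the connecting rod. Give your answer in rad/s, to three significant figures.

ω = 10.71 rad/s
The rod makes angle φ with the slider axis where L sinφ = r sinθ; differentiating, L cosφ·φ̇ = r ω cosθ.
L cosφ = √(L² − r² sin²θ) = 0.49198 m.
|ω_rod| = r ω |cosθ| / √(L² − r² sin²θ) = 0.1166·10.71·0.57786/0.49198 = 1.4668 rad/s.

1.47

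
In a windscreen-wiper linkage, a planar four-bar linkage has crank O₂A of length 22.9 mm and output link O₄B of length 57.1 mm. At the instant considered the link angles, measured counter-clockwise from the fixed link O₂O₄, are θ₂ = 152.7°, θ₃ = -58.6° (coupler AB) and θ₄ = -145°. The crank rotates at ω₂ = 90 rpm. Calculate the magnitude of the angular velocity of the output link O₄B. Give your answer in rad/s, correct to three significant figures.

1.97

ω₂ = 9.425 rad/s (from 90 rpm).
Differentiating the loop-closure r₂e^{iθ₂}+r₃e^{iθ₃}=r₁+r₄e^{iθ₄} gives r₂ω₂e^{iθ₂}+r₃ω₃e^{iθ₃}=r₄ω₄e^{iθ₄}.
Eliminating the other unknown: ω₄ = r₂ω₂ sin(θ₂−θ₃) / [r₄ sin(θ₄−θ₃)].
Numerator sine = -0.51952; denominator sine = -0.99803.
Result = 0.0229·9.425·(-0.51952) / (0.0571·(-0.99803)) = +1.9676 rad/s; magnitude 1.9676 rad/s.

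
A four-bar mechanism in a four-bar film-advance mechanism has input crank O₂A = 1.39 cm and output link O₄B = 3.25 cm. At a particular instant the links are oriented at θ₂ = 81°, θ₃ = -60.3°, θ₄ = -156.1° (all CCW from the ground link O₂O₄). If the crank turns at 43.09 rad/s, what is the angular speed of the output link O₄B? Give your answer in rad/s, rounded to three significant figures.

ω₂ = 43.09 rad/s
Differentiating the loop-closure r₂e^{iθ₂}+r₃e^{iθ₃}=r₁+r₄e^{iθ₄} gives r₂ω₂e^{iθ₂}+r₃ω₃e^{iθ₃}=r₄ω₄e^{iθ₄}.
Eliminating the other unknown: ω₄ = r₂ω₂ sin(θ₂−θ₃) / [r₄ sin(θ₄−θ₃)].
Numerator sine = +0.62524; denominator sine = -0.99488.
Result = 0.0139·43.09·(+0.62524) / (0.0325·(-0.99488)) = -11.582 rad/s; magnitude 11.582 rad/s.

11.6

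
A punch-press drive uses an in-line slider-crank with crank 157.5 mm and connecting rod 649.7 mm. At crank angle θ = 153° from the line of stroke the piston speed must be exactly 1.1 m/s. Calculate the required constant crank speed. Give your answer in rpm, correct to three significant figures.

188

For an in-line slider-crank, |v_piston| = rω|sinθ|·[1 + r cosθ/√(L² − r² sin²θ)].
With r = 0.1575 m, L = 0.6497 m, θ = 153°: the bracketed kinematic factor |dx/dθ| = 0.055965 m.
ω = v/|dx/dθ| = 1.1/0.055965 = 19.655 rad/s.
N = 60ω/(2π) = 187.69 rpm.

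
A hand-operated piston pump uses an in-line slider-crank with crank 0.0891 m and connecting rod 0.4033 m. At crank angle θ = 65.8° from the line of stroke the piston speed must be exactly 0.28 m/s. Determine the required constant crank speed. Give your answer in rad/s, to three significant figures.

3.15

For an in-line slider-crank, |v_piston| = rω|sinθ|·[1 + r cosθ/√(L² − r² sin²θ)].
With r = 0.0891 m, L = 0.4033 m, θ = 65.8°: the bracketed kinematic factor |dx/dθ| = 0.088784 m.
ω = v/|dx/dθ| = 0.28/0.088784 = 3.1537 rad/s.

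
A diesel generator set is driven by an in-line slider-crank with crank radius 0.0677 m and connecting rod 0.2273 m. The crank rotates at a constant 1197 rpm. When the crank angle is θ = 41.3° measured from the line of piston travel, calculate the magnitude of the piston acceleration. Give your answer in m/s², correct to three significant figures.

848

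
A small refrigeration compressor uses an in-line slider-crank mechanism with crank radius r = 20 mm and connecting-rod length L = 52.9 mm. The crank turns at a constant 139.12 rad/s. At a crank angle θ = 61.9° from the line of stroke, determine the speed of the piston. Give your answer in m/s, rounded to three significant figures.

2.92

ω = 139.1 rad/s
For an in-line slider-crank, x = r cosθ + √(L² − r² sin²θ), so v = −rω sinθ·[1 + r cosθ/√(L² − r² sin²θ)].
With r = 0.02 m, L = 0.0529 m, θ = 61.9°: √(L² − r² sin²θ) = 0.049871 m.
v = −0.02·139.1·0.88213·[1 + 0.02·0.47101/0.049871] = -2.918 m/s.
|v| = 2.918 m/s.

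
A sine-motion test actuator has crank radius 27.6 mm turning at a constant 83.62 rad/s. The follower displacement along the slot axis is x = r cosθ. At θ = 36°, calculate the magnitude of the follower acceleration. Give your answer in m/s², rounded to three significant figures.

156

ω = 83.62 rad/s
x = r cosθ ⇒ ẍ = −rω² cosθ (ω constant).
|a| = rω²|cosθ| = 0.0276·(83.62)²·|cos 36°| = 156.13 m/s².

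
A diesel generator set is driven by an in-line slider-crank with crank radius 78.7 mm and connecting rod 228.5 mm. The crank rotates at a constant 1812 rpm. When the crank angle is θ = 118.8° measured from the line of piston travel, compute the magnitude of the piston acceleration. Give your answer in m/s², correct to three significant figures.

1890

ω = 2π·1812/60 = 189.8 rad/s
x(θ) = r cosθ + √(L² − r² sin²θ); with ω constant, a = ω²·d²x/dθ².
d²x/dθ² = −r cosθ − r²(cos2θ)/√u − r⁴ sin²2θ/(4u^{3/2}),  u = L² − r² sin²θ = 0.047456 m².
Substituting r = 0.0787 m, L = 0.2285 m, θ = 118.8°: d²x/dθ² = +0.052487 m.
a = ω²·d²x/dθ² = (189.8)²·(+0.052487) = +1889.8 m/s²;  |a| = 1889.8 m/s².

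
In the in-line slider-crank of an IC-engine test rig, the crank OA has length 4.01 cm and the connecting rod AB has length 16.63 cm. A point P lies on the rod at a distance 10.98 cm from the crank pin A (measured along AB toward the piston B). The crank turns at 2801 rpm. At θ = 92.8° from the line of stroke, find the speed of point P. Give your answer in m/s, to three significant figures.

11.7

ω = 293.3 rad/s.  Crank-pin speed |V_A| = rω = 11.762 m/s, perpendicular to OA.
Rod angle: sinφ = −(r/L) sinθ ⇒ φ = -13.936°; ω_rod = −rω cosθ/√(L²−r²sin²θ) = +3.5599 rad/s.
V_P = V_A + ω_rod × AP, with AP = 0.1098 m along the rod.
Components: V_Px = −rω sinθ − a·ω_rod·sinφ = -11.654 m/s;  V_Py = rω cosθ + a·ω_rod·cosφ = -0.19521 m/s.
|V_P| = √(V_Px² + V_Py²) = 11.656 m/s.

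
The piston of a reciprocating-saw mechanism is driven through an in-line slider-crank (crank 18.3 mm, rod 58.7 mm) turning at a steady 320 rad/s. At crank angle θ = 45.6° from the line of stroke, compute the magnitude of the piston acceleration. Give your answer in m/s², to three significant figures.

ω = 320 rad/s
x(θ) = r cosθ + √(L² − r² sin²θ); with ω constant, a = ω²·d²x/dθ².
d²x/dθ² = −r cosθ − r²(cos2θ)/√u − r⁴ sin²2θ/(4u^{3/2}),  u = L² − r² sin²θ = 0.00327474 m².
Substituting r = 0.0183 m, L = 0.0587 m, θ = 45.6°: d²x/dθ² = -0.012831 m.
a = ω²·d²x/dθ² = (320)²·(-0.012831) = -1313.9 m/s²;  |a| = 1313.9 m/s².

1310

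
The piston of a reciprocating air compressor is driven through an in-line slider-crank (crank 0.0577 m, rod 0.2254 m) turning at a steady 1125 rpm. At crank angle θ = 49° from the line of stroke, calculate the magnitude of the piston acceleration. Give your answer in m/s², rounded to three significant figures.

500

ω = 2π·1125/60 = 117.8 rad/s
x(θ) = r cosθ + √(L² − r² sin²θ); with ω constant, a = ω²·d²x/dθ².
d²x/dθ² = −r cosθ − r²(cos2θ)/√u − r⁴ sin²2θ/(4u^{3/2}),  u = L² − r² sin²θ = 0.0489088 m².
Substituting r = 0.0577 m, L = 0.2254 m, θ = 49°: d²x/dθ² = -0.036011 m.
a = ω²·d²x/dθ² = (117.8)²·(-0.036011) = -499.8 m/s²;  |a| = 499.8 m/s².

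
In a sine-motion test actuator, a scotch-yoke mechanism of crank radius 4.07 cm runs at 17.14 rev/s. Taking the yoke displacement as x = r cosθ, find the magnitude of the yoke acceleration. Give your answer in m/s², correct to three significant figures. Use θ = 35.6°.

384

ω = 107.7 rad/s (from 17.14 rev/s).
x = r cosθ ⇒ ẍ = −rω² cosθ (ω constant).
|a| = rω²|cosθ| = 0.0407·(107.7)²·|cos 35.6°| = 383.81 m/s².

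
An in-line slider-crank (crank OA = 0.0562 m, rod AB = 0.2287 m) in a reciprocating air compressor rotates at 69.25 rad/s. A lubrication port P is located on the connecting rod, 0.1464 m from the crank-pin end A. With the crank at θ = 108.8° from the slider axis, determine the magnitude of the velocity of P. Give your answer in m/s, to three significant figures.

3.52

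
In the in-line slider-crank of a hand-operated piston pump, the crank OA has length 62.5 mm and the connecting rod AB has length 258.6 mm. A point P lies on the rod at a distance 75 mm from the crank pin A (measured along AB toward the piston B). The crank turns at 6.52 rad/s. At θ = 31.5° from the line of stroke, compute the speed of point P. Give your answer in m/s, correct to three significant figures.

0.334

ω = 6.52 rad/s.  Crank-pin speed |V_A| = rω = 0.4075 m/s, perpendicular to OA.
Rod angle: sinφ = −(r/L) sinθ ⇒ φ = -7.255°; ω_rod = −rω cosθ/√(L²−r²sin²θ) = -1.3544 rad/s.
V_P = V_A + ω_rod × AP, with AP = 0.075 m along the rod.
Components: V_Px = −rω sinθ − a·ω_rod·sinφ = -0.22575 m/s;  V_Py = rω cosθ + a·ω_rod·cosφ = +0.24668 m/s.
|V_P| = √(V_Px² + V_Py²) = 0.33438 m/s.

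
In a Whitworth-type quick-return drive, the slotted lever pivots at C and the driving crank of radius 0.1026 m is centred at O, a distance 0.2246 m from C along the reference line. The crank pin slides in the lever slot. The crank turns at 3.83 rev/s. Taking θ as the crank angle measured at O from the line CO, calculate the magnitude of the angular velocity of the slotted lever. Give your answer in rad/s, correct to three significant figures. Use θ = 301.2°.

6.37

ω = 24.06 rad/s (from 3.83 rev/s).
Crank pin A relative to C: A = (d + r cosθ, r sinθ); lever angle φ = atan2(r sinθ, d + r cosθ).
Differentiating tanφ: φ̇ = rω(d cosθ + r)/(d² + r² + 2dr cosθ).
d² + r² + 2dr cosθ = |CA|² = 0.0848467 m²;  d cosθ + r = +0.21895 m.
|ω_lever| = |0.1026·24.06·+0.21895| / 0.0848467 = 6.3714 rad/s.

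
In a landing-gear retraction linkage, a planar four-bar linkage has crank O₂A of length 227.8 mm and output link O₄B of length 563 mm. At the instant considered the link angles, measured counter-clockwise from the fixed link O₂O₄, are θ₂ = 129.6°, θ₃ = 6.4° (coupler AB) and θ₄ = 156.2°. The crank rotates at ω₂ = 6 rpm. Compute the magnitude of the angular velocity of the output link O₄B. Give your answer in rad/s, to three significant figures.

ω₂ = 0.6283 rad/s (from 6 rpm).
Differentiating the loop-closure r₂e^{iθ₂}+r₃e^{iθ₃}=r₁+r₄e^{iθ₄} gives r₂ω₂e^{iθ₂}+r₃ω₃e^{iθ₃}=r₄ω₄e^{iθ₄}.
Eliminating the other unknown: ω₄ = r₂ω₂ sin(θ₂−θ₃) / [r₄ sin(θ₄−θ₃)].
Numerator sine = +0.83676; denominator sine = +0.50302.
Result = 0.2278·0.6283·(+0.83676) / (0.563·(+0.50302)) = +0.42291 rad/s; magnitude 0.42291 rad/s.

0.423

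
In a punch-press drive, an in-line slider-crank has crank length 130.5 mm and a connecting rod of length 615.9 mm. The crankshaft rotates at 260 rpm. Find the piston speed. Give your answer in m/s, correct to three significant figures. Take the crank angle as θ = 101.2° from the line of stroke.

3.34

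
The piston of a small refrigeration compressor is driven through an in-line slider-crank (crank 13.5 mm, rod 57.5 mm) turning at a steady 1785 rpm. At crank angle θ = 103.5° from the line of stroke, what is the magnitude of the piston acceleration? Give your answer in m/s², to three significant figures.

211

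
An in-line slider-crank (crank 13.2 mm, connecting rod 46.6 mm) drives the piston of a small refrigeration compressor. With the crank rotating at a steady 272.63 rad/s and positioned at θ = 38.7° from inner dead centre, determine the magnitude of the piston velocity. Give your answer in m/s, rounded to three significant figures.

ω = 272.6 rad/s
For an in-line slider-crank, x = r cosθ + √(L² − r² sin²θ), so v = −rω sinθ·[1 + r cosθ/√(L² − r² sin²θ)].
With r = 0.0132 m, L = 0.0466 m, θ = 38.7°: √(L² − r² sin²θ) = 0.045863 m.
v = −0.0132·272.6·0.62524·[1 + 0.0132·0.78043/0.045863] = -2.7555 m/s.
|v| = 2.7555 m/s.

2.76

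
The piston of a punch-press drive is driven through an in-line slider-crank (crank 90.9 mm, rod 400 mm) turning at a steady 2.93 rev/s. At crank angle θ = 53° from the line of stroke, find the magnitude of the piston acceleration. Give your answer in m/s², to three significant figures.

ω = 2π·2.93 = 18.41 rad/s
x(θ) = r cosθ + √(L² − r² sin²θ); with ω constant, a = ω²·d²x/dθ².
d²x/dθ² = −r cosθ − r²(cos2θ)/√u − r⁴ sin²2θ/(4u^{3/2}),  u = L² − r² sin²θ = 0.15473 m².
Substituting r = 0.0909 m, L = 0.4 m, θ = 53°: d²x/dθ² = -0.049174 m.
a = ω²·d²x/dθ² = (18.41)²·(-0.049174) = -16.666 m/s²;  |a| = 16.666 m/s².

16.7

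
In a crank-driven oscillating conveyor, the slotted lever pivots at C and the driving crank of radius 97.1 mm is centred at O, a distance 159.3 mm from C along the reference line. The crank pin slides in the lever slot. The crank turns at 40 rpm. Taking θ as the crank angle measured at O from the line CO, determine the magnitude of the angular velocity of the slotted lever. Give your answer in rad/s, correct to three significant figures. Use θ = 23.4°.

1.57

ω = 4.189 rad/s (from 40 rpm).
Crank pin A relative to C: A = (d + r cosθ, r sinθ); lever angle φ = atan2(r sinθ, d + r cosθ).
Differentiating tanφ: φ̇ = rω(d cosθ + r)/(d² + r² + 2dr cosθ).
d² + r² + 2dr cosθ = |CA|² = 0.0631966 m²;  d cosθ + r = +0.2433 m.
|ω_lever| = |0.0971·4.189·+0.2433| / 0.0631966 = 1.5659 rad/s.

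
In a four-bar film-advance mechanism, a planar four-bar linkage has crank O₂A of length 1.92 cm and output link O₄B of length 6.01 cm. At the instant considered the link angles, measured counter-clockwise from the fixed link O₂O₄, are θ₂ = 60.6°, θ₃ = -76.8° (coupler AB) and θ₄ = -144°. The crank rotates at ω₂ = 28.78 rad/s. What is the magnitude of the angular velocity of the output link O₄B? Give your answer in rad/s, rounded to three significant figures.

6.75

ω₂ = 28.78 rad/s
Differentiating the loop-closure r₂e^{iθ₂}+r₃e^{iθ₃}=r₁+r₄e^{iθ₄} gives r₂ω₂e^{iθ₂}+r₃ω₃e^{iθ₃}=r₄ω₄e^{iθ₄}.
Eliminating the other unknown: ω₄ = r₂ω₂ sin(θ₂−θ₃) / [r₄ sin(θ₄−θ₃)].
Numerator sine = +0.67688; denominator sine = -0.92186.
Result = 0.0192·28.78·(+0.67688) / (0.0601·(-0.92186)) = -6.7509 rad/s; magnitude 6.7509 rad/s.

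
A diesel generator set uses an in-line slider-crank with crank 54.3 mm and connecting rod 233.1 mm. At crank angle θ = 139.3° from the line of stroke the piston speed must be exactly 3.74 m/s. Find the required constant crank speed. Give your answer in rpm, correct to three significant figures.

1230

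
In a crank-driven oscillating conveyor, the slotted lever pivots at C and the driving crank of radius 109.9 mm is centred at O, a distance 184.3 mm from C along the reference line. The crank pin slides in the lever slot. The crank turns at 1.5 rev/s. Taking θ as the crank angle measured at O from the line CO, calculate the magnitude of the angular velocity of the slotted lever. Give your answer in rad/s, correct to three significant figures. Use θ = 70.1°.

ω = 9.425 rad/s (from 1.5 rev/s).
Crank pin A relative to C: A = (d + r cosθ, r sinθ); lever angle φ = atan2(r sinθ, d + r cosθ).
Differentiating tanφ: φ̇ = rω(d cosθ + r)/(d² + r² + 2dr cosθ).
d² + r² + 2dr cosθ = |CA|² = 0.059833 m²;  d cosθ + r = +0.17263 m.
|ω_lever| = |0.1099·9.425·+0.17263| / 0.059833 = 2.9885 rad/s.

2.99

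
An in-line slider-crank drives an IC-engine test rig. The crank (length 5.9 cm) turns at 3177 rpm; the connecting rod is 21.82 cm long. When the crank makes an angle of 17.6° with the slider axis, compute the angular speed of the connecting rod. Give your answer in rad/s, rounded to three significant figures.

ω = 332.7 rad/s (converted from 3177 rpm).
The rod makes angle φ with the slider axis where L sinφ = r sinθ; differentiating, L cosφ·φ̇ = r ω cosθ.
L cosφ = √(L² − r² sin²θ) = 0.21747 m.
|ω_rod| = r ω |cosθ| / √(L² − r² sin²θ) = 0.059·332.7·0.95319/0.21747 = 86.036 rad/s.

86.0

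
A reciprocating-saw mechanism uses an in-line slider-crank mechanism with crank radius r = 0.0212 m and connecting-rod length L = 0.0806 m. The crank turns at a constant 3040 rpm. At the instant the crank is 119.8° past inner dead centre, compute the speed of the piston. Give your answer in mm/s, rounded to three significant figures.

ω = 2π·3040/60 = 318.3 rad/s
For an in-line slider-crank, x = r cosθ + √(L² − r² sin²θ), so v = −rω sinθ·[1 + r cosθ/√(L² − r² sin²θ)].
With r = 0.0212 m, L = 0.0806 m, θ = 119.8°: √(L² − r² sin²θ) = 0.078472 m.
v = −0.0212·318.3·0.86777·[1 + 0.0212·-0.49697/0.078472] = -5.0702 m/s.
|v| = 5.0702 m/s = 5070.2 mm/s.

5070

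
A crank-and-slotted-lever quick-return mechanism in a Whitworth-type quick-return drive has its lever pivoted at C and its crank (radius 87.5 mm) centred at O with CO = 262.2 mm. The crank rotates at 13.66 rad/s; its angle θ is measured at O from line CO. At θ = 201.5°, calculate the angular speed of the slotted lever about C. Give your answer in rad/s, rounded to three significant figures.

5.55

ω = 13.66 rad/s
Crank pin A relative to C: A = (d + r cosθ, r sinθ); lever angle φ = atan2(r sinθ, d + r cosθ).
Differentiating tanφ: φ̇ = rω(d cosθ + r)/(d² + r² + 2dr cosθ).
d² + r² + 2dr cosθ = |CA|² = 0.0337129 m²;  d cosθ + r = -0.15646 m.
|ω_lever| = |0.0875·13.66·-0.15646| / 0.0337129 = 5.5469 rad/s.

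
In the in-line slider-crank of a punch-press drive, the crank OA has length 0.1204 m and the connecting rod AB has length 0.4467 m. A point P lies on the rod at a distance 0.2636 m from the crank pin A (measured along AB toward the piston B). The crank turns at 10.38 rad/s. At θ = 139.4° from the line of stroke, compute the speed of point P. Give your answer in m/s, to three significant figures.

0.813

ω = 10.38 rad/s.  Crank-pin speed |V_A| = rω = 1.2498 m/s, perpendicular to OA.
Rod angle: sinφ = −(r/L) sinθ ⇒ φ = -10.102°; ω_rod = −rω cosθ/√(L²−r²sin²θ) = +2.1577 rad/s.
V_P = V_A + ω_rod × AP, with AP = 0.2636 m along the rod.
Components: V_Px = −rω sinθ − a·ω_rod·sinφ = -0.71354 m/s;  V_Py = rω cosθ + a·ω_rod·cosφ = -0.38895 m/s.
|V_P| = √(V_Px² + V_Py²) = 0.81266 m/s.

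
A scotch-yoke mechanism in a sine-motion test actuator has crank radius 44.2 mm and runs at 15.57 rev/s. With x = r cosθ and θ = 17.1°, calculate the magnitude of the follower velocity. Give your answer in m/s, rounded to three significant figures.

ω = 97.83 rad/s (from 15.57 rev/s).
x = r cosθ ⇒ ẋ = −rω sinθ.
|v| = rω|sinθ| = 0.0442·97.83·|sin 17.1°| = 1.2714 m/s.

1.27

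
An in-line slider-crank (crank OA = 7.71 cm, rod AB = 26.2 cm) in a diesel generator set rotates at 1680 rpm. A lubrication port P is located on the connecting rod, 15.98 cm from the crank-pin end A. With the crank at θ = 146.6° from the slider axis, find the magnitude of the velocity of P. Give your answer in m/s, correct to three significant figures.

ω = 175.9 rad/s.  Crank-pin speed |V_A| = rω = 13.564 m/s, perpendicular to OA.
Rod angle: sinφ = −(r/L) sinθ ⇒ φ = -9.323°; ω_rod = −rω cosθ/√(L²−r²sin²θ) = +43.8 rad/s.
V_P = V_A + ω_rod × AP, with AP = 0.1598 m along the rod.
Components: V_Px = −rω sinθ − a·ω_rod·sinφ = -6.333 m/s;  V_Py = rω cosθ + a·ω_rod·cosφ = -4.4172 m/s.
|V_P| = √(V_Px² + V_Py²) = 7.7213 m/s.

7.72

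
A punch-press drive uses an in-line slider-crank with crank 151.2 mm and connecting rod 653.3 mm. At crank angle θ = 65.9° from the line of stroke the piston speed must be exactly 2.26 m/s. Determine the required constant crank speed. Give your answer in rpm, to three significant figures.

For an in-line slider-crank, |v_piston| = rω|sinθ|·[1 + r cosθ/√(L² − r² sin²θ)].
With r = 0.1512 m, L = 0.6533 m, θ = 65.9°: the bracketed kinematic factor |dx/dθ| = 0.15137 m.
ω = v/|dx/dθ| = 2.26/0.15137 = 14.931 rad/s.
N = 60ω/(2π) = 142.58 rpm.

143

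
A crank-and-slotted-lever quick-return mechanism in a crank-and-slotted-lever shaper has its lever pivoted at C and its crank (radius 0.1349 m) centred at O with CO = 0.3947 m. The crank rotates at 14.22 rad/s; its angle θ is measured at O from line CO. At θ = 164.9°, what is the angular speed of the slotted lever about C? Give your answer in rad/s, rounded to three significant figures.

6.63

ω = 14.22 rad/s
Crank pin A relative to C: A = (d + r cosθ, r sinθ); lever angle φ = atan2(r sinθ, d + r cosθ).
Differentiating tanφ: φ̇ = rω(d cosθ + r)/(d² + r² + 2dr cosθ).
d² + r² + 2dr cosθ = |CA|² = 0.0711729 m²;  d cosθ + r = -0.24617 m.
|ω_lever| = |0.1349·14.22·-0.24617| / 0.0711729 = 6.6349 rad/s.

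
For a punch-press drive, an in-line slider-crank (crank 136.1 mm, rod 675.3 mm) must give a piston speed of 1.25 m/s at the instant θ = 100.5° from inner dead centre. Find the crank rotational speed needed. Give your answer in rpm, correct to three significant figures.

92.7

For an in-line slider-crank, |v_piston| = rω|sinθ|·[1 + r cosθ/√(L² − r² sin²θ)].
With r = 0.1361 m, L = 0.6753 m, θ = 100.5°: the bracketed kinematic factor |dx/dθ| = 0.12881 m.
ω = v/|dx/dθ| = 1.25/0.12881 = 9.7045 rad/s.
N = 60ω/(2π) = 92.671 rpm.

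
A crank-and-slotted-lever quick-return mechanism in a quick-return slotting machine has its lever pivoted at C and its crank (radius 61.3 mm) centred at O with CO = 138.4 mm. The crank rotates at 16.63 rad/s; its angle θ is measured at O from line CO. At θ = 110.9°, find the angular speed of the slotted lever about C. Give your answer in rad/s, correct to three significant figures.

ω = 16.63 rad/s
Crank pin A relative to C: A = (d + r cosθ, r sinθ); lever angle φ = atan2(r sinθ, d + r cosθ).
Differentiating tanφ: φ̇ = rω(d cosθ + r)/(d² + r² + 2dr cosθ).
d² + r² + 2dr cosθ = |CA|² = 0.0168592 m²;  d cosθ + r = +0.011927 m.
|ω_lever| = |0.0613·16.63·+0.011927| / 0.0168592 = 0.72121 rad/s.

0.721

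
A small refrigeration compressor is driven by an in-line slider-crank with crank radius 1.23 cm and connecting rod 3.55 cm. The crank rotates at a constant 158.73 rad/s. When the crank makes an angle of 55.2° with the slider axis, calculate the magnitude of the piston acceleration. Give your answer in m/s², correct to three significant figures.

ω = 158.7 rad/s
x(θ) = r cosθ + √(L² − r² sin²θ); with ω constant, a = ω²·d²x/dθ².
d²x/dθ² = −r cosθ − r²(cos2θ)/√u − r⁴ sin²2θ/(4u^{3/2}),  u = L² − r² sin²θ = 0.00115824 m².
Substituting r = 0.0123 m, L = 0.0355 m, θ = 55.2°: d²x/dθ² = -0.0055978 m.
a = ω²·d²x/dθ² = (158.7)²·(-0.0055978) = -141.04 m/s²;  |a| = 141.04 m/s².

141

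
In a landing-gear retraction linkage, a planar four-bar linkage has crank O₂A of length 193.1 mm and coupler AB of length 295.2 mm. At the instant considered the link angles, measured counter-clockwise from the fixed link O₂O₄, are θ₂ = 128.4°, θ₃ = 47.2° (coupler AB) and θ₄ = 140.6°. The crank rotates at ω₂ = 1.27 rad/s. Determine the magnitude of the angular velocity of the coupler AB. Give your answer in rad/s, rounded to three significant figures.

ω₂ = 1.27 rad/s
Differentiating the loop-closure r₂e^{iθ₂}+r₃e^{iθ₃}=r₁+r₄e^{iθ₄} gives r₂ω₂e^{iθ₂}+r₃ω₃e^{iθ₃}=r₄ω₄e^{iθ₄}.
Eliminating the other unknown: ω₃ = r₂ω₂ sin(θ₄−θ₂) / [r₃ sin(θ₃−θ₄)].
Numerator sine = +0.21132; denominator sine = -0.99824.
Result = 0.1931·1.27·(+0.21132) / (0.2952·(-0.99824)) = -0.17587 rad/s; magnitude 0.17587 rad/s.

0.176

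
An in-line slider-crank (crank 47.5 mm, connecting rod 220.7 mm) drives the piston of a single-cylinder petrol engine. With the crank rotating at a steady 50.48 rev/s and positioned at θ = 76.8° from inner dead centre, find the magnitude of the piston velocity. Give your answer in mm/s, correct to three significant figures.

15400

ω = 2π·50.5 = 317.2 rad/s
For an in-line slider-crank, x = r cosθ + √(L² − r² sin²θ), so v = −rω sinθ·[1 + r cosθ/√(L² − r² sin²θ)].
With r = 0.0475 m, L = 0.2207 m, θ = 76.8°: √(L² − r² sin²θ) = 0.2158 m.
v = −0.0475·317.2·0.97358·[1 + 0.0475·0.22835/0.2158] = -15.405 m/s.
|v| = 15.405 m/s = 15405 mm/s.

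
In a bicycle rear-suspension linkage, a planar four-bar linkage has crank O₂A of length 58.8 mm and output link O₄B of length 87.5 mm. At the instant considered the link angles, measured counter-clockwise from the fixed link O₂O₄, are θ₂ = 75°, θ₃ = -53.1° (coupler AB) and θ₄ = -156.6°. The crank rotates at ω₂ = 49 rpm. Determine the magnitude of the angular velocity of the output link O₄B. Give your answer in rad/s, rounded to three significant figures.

2.79

ω₂ = 5.131 rad/s (from 49 rpm).
Differentiating the loop-closure r₂e^{iθ₂}+r₃e^{iθ₃}=r₁+r₄e^{iθ₄} gives r₂ω₂e^{iθ₂}+r₃ω₃e^{iθ₃}=r₄ω₄e^{iθ₄}.
Eliminating the other unknown: ω₄ = r₂ω₂ sin(θ₂−θ₃) / [r₄ sin(θ₄−θ₃)].
Numerator sine = +0.78694; denominator sine = -0.97237.
Result = 0.0588·5.131·(+0.78694) / (0.0875·(-0.97237)) = -2.7906 rad/s; magnitude 2.7906 rad/s.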